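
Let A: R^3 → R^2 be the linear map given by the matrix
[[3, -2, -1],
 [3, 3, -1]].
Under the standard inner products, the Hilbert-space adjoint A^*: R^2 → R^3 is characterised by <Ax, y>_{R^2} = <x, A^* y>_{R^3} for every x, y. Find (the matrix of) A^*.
A^* = A^T =
[[3, 3],
 [-2, 3],
 [-1, -1]]

For real matrices with standard dot products, the defining identity <Ax, y> = <x, A^* y> gives (Ax)^T y = x^T (A^*) y, i.e. x^T A^T y = x^T (A^*) y. Since this holds for all x, y, we must have A^* = A^T. Therefore
A^* =
[[3, 3],
 [-2, 3],
 [-1, -1]].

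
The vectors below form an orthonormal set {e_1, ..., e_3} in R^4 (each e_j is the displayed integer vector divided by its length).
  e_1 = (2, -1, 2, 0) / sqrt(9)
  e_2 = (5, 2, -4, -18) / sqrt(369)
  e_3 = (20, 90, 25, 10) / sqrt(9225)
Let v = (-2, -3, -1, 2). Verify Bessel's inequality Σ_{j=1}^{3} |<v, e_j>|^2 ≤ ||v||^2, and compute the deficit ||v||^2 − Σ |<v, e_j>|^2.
Σ |<v, e_j>|^2 = 18; ||v||^2 = 18; deficit = 0

Write each e_j = u_j / sqrt(<u_j, u_j>) where u_j is the displayed integer vector. Then <v, e_j> = <v, u_j> / sqrt(<u_j, u_j>), so |<v, e_j>|^2 = <v, u_j>^2 / <u_j, u_j>.
Coefficients: <v, e_1> = -3/sqrt(9), <v, e_2> = -48/sqrt(369), <v, e_3> = -315/sqrt(9225).
Square and sum: Σ |<v, e_j>|^2 = 18.
Compute ||v||^2 = v·v = 18.
Deficit = 18 − 18 = 0 ≥ 0, confirming Bessel's inequality. (The deficit equals ||v − Σ <v,e_j> e_j||^2, the squared distance from v to span{e_j}.)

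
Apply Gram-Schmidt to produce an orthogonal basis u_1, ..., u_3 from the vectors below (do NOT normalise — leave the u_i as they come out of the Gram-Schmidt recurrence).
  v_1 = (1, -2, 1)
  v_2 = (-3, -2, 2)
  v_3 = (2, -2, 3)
Orthogonal basis:
  u_1 = (1, -2, 1)
  u_2 = (-7/2, -1, 3/2)
  u_3 = (12/31, 30/31, 48/31)

Apply the Gram-Schmidt recurrence
  u_1 = v_1
  u_i = v_i − Σ_{j<i} ((v_i · u_j) / (u_j · u_j)) · u_j.

Step by step this gives:
  u_1 = (1, -2, 1)
  u_2 = (-7/2, -1, 3/2)
  u_3 = (12/31, 30/31, 48/31)

Orthogonality check:
  u_2 · u_1 = 0 (should be 0)
  u_3 · u_1 = 0 (should be 0)
  u_3 · u_2 = 0 (should be 0)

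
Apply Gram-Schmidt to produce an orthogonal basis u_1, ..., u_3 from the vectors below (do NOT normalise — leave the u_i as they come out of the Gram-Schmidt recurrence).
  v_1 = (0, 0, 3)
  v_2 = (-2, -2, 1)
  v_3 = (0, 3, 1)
Orthogonal basis:
  u_1 = (0, 0, 3)
  u_2 = (-2, -2, 0)
  u_3 = (-3/2, 3/2, 0)

Apply the Gram-Schmidt recurrence
  u_1 = v_1
  u_i = v_i − Σ_{j<i} ((v_i · u_j) / (u_j · u_j)) · u_j.

Step by step this gives:
  u_1 = (0, 0, 3)
  u_2 = (-2, -2, 0)
  u_3 = (-3/2, 3/2, 0)

Orthogonality check:
  u_2 · u_1 = 0 (should be 0)
  u_3 · u_1 = 0 (should be 0)
  u_3 · u_2 = 0 (should be 0)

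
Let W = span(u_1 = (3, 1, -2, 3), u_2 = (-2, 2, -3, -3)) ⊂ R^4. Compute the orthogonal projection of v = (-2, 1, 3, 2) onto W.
proj_W(v) = (-95/549, -677/549, 7*2**(13/67)*3**(287/335)*5**(517/670)*7**(61/335)/50, 49/183)

Set up U = [u_1 | ... | u_2] ∈ R^(4×2). The projector onto W = col(U) is P = U (U^T U)^(-1) U^T.
Compute U^T U =
  [23, -7]
  [-7, 26],
and U^T v = (-5, -9).
Solve U^T U · c = U^T v for the coefficients: c = (-193/549, -242/549). The projection is proj_W(v) = U c.
Check: (v - proj_W(v)) · u_1 = 0  (should be 0).
Check: (v - proj_W(v)) · u_2 = 0  (should be 0).
Result: proj_W(v) = (-95/549, -677/549, 7*2**(13/67)*3**(287/335)*5**(517/670)*7**(61/335)/50, 49/183).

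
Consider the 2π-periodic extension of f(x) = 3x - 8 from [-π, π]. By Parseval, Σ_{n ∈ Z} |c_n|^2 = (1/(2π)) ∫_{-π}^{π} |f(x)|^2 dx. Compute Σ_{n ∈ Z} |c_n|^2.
Σ |c_n|^2 = 3π^2 + 64

Expand and integrate term by term over [-π, π]:
  ∫ (3x)^2 dx = 9·(2π^3/3); ∫ 2·3·(-8)·x dx = 0 (odd integrand); ∫ (-8)^2 dx = 64·2π.
So (1/(2π)) ∫_{-π}^{π} (3x - 8)^2 dx = 9π^2/3 + 64 = 3π^2 + 64.
Parseval ⇒ Σ |c_n|^2 = 3π^2 + 64.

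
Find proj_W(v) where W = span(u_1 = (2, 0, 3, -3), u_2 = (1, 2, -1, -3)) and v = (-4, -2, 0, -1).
proj_W(v) = (-10/19, -10/19, -5/38, 45/38)

Set up U = [u_1 | ... | u_2] ∈ R^(4×2). The projector onto W = col(U) is P = U (U^T U)^(-1) U^T.
Compute U^T U =
  [22, 8]
  [8, 15],
and U^T v = (-5, -5).
Solve U^T U · c = U^T v for the coefficients: c = (-5/38, -5/19). The projection is proj_W(v) = U c.
Check: (v - proj_W(v)) · u_1 = 0  (should be 0).
Check: (v - proj_W(v)) · u_2 = 0  (should be 0).
Result: proj_W(v) = (-10/19, -10/19, -5/38, 45/38).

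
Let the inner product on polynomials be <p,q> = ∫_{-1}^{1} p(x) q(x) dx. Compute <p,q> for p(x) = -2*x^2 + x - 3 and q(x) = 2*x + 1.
<p,q> = -6

Expand the product: p(x)·q(x) = -4*x^3 - 5*x - 3.
∫_{-1}^{1} of each monomial x^k gives [2/(k+1) if k even, 0 if k odd]. Integrating term-by-term (or equivalently evaluating the antiderivative F(x) = -x^4 - 5*x^2/2 - 3*x at the endpoints):
  F(1) − F(−1) = -13/2 − (-1/2) = -6.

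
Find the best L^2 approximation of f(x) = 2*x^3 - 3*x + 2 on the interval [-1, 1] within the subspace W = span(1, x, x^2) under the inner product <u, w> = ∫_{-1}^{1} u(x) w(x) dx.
g(x) = 2 - 9*x/5

The best approximation g ∈ W is the orthogonal projection of f onto W. Writing g = a_0 + a_1 x + a_2 x^2, the coefficients solve the normal equations G · a = b where
  G_{ij} = <φ_i, φ_j> and b_i = <f, φ_i>, with φ_0 = 1, φ_1 = x, φ_2 = x^2.
G =
  [2, 0, 2/3]
  [0, 2/3, 0]
  [2/3, 0, 2/5],
b = (4, -6/5, 4/3).
Solving gives a_0 = 2, a_1 = -9/5, a_2 = 0, so
  g(x) = 2 - 9*x/5.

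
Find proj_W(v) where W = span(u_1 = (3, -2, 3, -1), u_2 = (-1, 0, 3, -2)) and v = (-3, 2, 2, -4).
proj_W(v) = (-949/258, 178/129, 237/86, -326/129)

Set up U = [u_1 | ... | u_2] ∈ R^(4×2). The projector onto W = col(U) is P = U (U^T U)^(-1) U^T.
Compute U^T U =
  [23, 8]
  [8, 14],
and U^T v = (-3, 17).
Solve U^T U · c = U^T v for the coefficients: c = (-89/129, 415/258). The projection is proj_W(v) = U c.
Check: (v - proj_W(v)) · u_1 = 0  (should be 0).
Check: (v - proj_W(v)) · u_2 = 0  (should be 0).
Result: proj_W(v) = (-949/258, 178/129, 237/86, -326/129).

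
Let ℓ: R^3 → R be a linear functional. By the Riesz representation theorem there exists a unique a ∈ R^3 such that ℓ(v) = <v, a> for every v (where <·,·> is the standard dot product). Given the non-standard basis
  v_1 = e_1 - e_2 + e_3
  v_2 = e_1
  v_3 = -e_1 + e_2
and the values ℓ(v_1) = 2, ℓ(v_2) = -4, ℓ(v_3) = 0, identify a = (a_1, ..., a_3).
a = (-4, -4, 2)

Write a = (a_1, ..., a_3) in the standard basis. For each basis vector v_i, ℓ(v_i) = <v_i, a> is a linear equation in the a_j's. Collect the n equations into a matrix system V a = ℓ, where row i of V is v_i (expressed in the standard basis). Since V is invertible (lower-triangular with 1s on the diagonal, up to permutation), solve by back-substitution:
  V =
[[1, -1, 1],
 [1, 0, 0],
 [-1, 1, 0]]
  V a = (2, -4, 0)
Solving gives a = (-4, -4, 2).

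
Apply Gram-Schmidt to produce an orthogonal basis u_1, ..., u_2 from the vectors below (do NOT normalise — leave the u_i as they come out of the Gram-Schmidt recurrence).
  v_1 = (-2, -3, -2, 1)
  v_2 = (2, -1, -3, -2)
Orthogonal basis:
  u_1 = (-2, -3, -2, 1)
  u_2 = (7/3, -1/2, -8/3, -13/6)

Apply the Gram-Schmidt recurrence
  u_1 = v_1
  u_i = v_i − Σ_{j<i} ((v_i · u_j) / (u_j · u_j)) · u_j.

Step by step this gives:
  u_1 = (-2, -3, -2, 1)
  u_2 = (7/3, -1/2, -8/3, -13/6)

Orthogonality check:
  u_2 · u_1 = 0 (should be 0)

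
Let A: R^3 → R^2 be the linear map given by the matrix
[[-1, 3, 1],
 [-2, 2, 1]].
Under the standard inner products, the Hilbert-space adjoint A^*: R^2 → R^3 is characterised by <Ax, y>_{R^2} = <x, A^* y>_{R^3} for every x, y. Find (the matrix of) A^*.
A^* = A^T =
[[-1, -2],
 [3, 2],
 [1, 1]]

For real matrices with standard dot products, the defining identity <Ax, y> = <x, A^* y> gives (Ax)^T y = x^T (A^*) y, i.e. x^T A^T y = x^T (A^*) y. Since this holds for all x, y, we must have A^* = A^T. Therefore
A^* =
[[-1, -2],
 [3, 2],
 [1, 1]].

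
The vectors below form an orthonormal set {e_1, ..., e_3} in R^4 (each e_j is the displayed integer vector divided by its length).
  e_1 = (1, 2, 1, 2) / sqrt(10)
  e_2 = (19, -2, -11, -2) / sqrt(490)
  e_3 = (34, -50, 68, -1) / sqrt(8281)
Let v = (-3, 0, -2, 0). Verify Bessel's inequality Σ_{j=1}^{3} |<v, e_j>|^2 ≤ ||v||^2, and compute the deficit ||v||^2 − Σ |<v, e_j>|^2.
Σ |<v, e_j>|^2 = 2001/169; ||v||^2 = 13; deficit = 196/169

Write each e_j = u_j / sqrt(<u_j, u_j>) where u_j is the displayed integer vector. Then <v, e_j> = <v, u_j> / sqrt(<u_j, u_j>), so |<v, e_j>|^2 = <v, u_j>^2 / <u_j, u_j>.
Coefficients: <v, e_1> = -5/sqrt(10), <v, e_2> = -35/sqrt(490), <v, e_3> = -238/sqrt(8281).
Square and sum: Σ |<v, e_j>|^2 = 2001/169.
Compute ||v||^2 = v·v = 13.
Deficit = 13 − 2001/169 = 196/169 ≥ 0, confirming Bessel's inequality. (The deficit equals ||v − Σ <v,e_j> e_j||^2, the squared distance from v to span{e_j}.)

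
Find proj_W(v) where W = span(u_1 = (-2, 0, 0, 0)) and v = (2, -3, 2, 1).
proj_W(v) = (2, 0, 0, 0)

Set up U = [u_1 | ... | u_1] ∈ R^(4×1). The projector onto W = col(U) is P = U (U^T U)^(-1) U^T.
Compute U^T U =
  [4],
and U^T v = (-4).
Solve U^T U · c = U^T v for the coefficients: c = (-1). The projection is proj_W(v) = U c.
Check: (v - proj_W(v)) · u_1 = 0  (should be 0).
Result: proj_W(v) = (2, 0, 0, 0).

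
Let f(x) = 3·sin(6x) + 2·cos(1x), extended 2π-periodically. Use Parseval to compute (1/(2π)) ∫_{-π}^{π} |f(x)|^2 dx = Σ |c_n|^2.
Σ |c_n|^2 = 13/2

Expand |f|^2 and use orthogonality of {sin(nx), cos(mx)} on [-π, π]:
  ∫_{-π}^{π} sin(nx)^2 dx = π, ∫ cos(mx)^2 dx = π, and cross terms integrate to 0.
So ∫_{-π}^{π} f(x)^2 dx = 3^2 · π + 2^2 · π = (9 + 4)π.
Divide by 2π: (9 + 4)/2 = 13/2.
By Parseval, this equals Σ |c_n|^2.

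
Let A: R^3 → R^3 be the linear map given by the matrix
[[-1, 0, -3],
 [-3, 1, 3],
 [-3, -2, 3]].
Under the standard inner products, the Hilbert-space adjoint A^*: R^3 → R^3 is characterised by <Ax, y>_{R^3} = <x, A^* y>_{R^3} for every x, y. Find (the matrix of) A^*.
A^* = A^T =
[[-1, -3, -3],
 [0, 1, -2],
 [-3, 3, 3]]

For real matrices with standard dot products, the defining identity <Ax, y> = <x, A^* y> gives (Ax)^T y = x^T (A^*) y, i.e. x^T A^T y = x^T (A^*) y. Since this holds for all x, y, we must have A^* = A^T. Therefore
A^* =
[[-1, -3, -3],
 [0, 1, -2],
 [-3, 3, 3]].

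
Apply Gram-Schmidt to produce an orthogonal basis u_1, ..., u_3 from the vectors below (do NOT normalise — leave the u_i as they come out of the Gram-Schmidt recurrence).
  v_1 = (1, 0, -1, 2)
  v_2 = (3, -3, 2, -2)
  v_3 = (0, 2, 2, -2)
Orthogonal basis:
  u_1 = (1, 0, -1, 2)
  u_2 = (7/2, -3, 3/2, -1)
  u_3 = (8/7, 92/49, 52/49, -2/49)

Apply the Gram-Schmidt recurrence
  u_1 = v_1
  u_i = v_i − Σ_{j<i} ((v_i · u_j) / (u_j · u_j)) · u_j.

Step by step this gives:
  u_1 = (1, 0, -1, 2)
  u_2 = (7/2, -3, 3/2, -1)
  u_3 = (8/7, 92/49, 52/49, -2/49)

Orthogonality check:
  u_2 · u_1 = 0 (should be 0)
  u_3 · u_1 = 0 (should be 0)
  u_3 · u_2 = 0 (should be 0)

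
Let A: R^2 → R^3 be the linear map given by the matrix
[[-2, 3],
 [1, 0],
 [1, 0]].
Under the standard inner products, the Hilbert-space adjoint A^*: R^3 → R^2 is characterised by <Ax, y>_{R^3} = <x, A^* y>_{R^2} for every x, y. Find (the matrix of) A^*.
A^* = A^T =
[[-2, 1, 1],
 [3, 0, 0]]

For real matrices with standard dot products, the defining identity <Ax, y> = <x, A^* y> gives (Ax)^T y = x^T (A^*) y, i.e. x^T A^T y = x^T (A^*) y. Since this holds for all x, y, we must have A^* = A^T. Therefore
A^* =
[[-2, 1, 1],
 [3, 0, 0]].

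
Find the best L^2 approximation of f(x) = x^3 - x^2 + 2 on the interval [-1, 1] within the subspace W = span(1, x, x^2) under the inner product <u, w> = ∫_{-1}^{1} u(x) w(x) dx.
g(x) = -x^2 + 3*x/5 + 2

The best approximation g ∈ W is the orthogonal projection of f onto W. Writing g = a_0 + a_1 x + a_2 x^2, the coefficients solve the normal equations G · a = b where
  G_{ij} = <φ_i, φ_j> and b_i = <f, φ_i>, with φ_0 = 1, φ_1 = x, φ_2 = x^2.
G =
  [2, 0, 2/3]
  [0, 2/3, 0]
  [2/3, 0, 2/5],
b = (10/3, 2/5, 14/15).
Solving gives a_0 = 2, a_1 = 3/5, a_2 = -1, so
  g(x) = -x^2 + 3*x/5 + 2.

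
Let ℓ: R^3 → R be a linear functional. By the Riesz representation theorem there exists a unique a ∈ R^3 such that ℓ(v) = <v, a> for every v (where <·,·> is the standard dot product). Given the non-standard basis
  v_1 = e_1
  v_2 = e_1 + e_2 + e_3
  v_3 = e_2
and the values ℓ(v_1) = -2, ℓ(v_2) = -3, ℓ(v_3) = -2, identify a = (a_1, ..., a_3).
a = (-2, -2, 1)

Write a = (a_1, ..., a_3) in the standard basis. For each basis vector v_i, ℓ(v_i) = <v_i, a> is a linear equation in the a_j's. Collect the n equations into a matrix system V a = ℓ, where row i of V is v_i (expressed in the standard basis). Since V is invertible (lower-triangular with 1s on the diagonal, up to permutation), solve by back-substitution:
  V =
[[1, 0, 0],
 [1, 1, 1],
 [0, 1, 0]]
  V a = (-2, -3, -2)
Solving gives a = (-2, -2, 1).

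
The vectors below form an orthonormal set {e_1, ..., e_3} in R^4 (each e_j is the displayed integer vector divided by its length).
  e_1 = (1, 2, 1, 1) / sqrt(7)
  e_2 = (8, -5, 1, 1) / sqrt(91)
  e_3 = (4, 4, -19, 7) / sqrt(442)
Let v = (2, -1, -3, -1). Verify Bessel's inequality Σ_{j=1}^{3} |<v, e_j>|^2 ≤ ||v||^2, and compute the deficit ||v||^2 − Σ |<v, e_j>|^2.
Σ |<v, e_j>|^2 = 205/17; ||v||^2 = 15; deficit = 50/17

Write each e_j = u_j / sqrt(<u_j, u_j>) where u_j is the displayed integer vector. Then <v, e_j> = <v, u_j> / sqrt(<u_j, u_j>), so |<v, e_j>|^2 = <v, u_j>^2 / <u_j, u_j>.
Coefficients: <v, e_1> = -4/sqrt(7), <v, e_2> = 17/sqrt(91), <v, e_3> = 54/sqrt(442).
Square and sum: Σ |<v, e_j>|^2 = 205/17.
Compute ||v||^2 = v·v = 15.
Deficit = 15 − 205/17 = 50/17 ≥ 0, confirming Bessel's inequality. (The deficit equals ||v − Σ <v,e_j> e_j||^2, the squared distance from v to span{e_j}.)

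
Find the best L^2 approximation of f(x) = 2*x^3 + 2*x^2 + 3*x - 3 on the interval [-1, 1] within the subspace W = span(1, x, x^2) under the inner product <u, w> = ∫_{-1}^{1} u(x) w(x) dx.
g(x) = 2*x^2 + 21*x/5 - 3

The best approximation g ∈ W is the orthogonal projection of f onto W. Writing g = a_0 + a_1 x + a_2 x^2, the coefficients solve the normal equations G · a = b where
  G_{ij} = <φ_i, φ_j> and b_i = <f, φ_i>, with φ_0 = 1, φ_1 = x, φ_2 = x^2.
G =
  [2, 0, 2/3]
  [0, 2/3, 0]
  [2/3, 0, 2/5],
b = (-14/3, 14/5, -6/5).
Solving gives a_0 = -3, a_1 = 21/5, a_2 = 2, so
  g(x) = 2*x^2 + 21*x/5 - 3.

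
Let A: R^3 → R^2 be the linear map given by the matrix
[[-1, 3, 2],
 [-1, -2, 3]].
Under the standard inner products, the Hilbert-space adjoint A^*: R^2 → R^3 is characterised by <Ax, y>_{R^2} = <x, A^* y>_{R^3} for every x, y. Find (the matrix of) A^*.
A^* = A^T =
[[-1, -1],
 [3, -2],
 [2, 3]]

For real matrices with standard dot products, the defining identity <Ax, y> = <x, A^* y> gives (Ax)^T y = x^T (A^*) y, i.e. x^T A^T y = x^T (A^*) y. Since this holds for all x, y, we must have A^* = A^T. Therefore
A^* =
[[-1, -1],
 [3, -2],
 [2, 3]].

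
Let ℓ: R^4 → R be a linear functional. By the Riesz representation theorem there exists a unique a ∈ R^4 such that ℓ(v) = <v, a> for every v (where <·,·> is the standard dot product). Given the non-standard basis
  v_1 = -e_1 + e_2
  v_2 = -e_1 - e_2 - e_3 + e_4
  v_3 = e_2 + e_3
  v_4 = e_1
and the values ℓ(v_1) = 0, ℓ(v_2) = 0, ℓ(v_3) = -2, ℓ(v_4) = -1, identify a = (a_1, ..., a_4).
a = (-1, -1, -1, -3)

Write a = (a_1, ..., a_4) in the standard basis. For each basis vector v_i, ℓ(v_i) = <v_i, a> is a linear equation in the a_j's. Collect the n equations into a matrix system V a = ℓ, where row i of V is v_i (expressed in the standard basis). Since V is invertible (lower-triangular with 1s on the diagonal, up to permutation), solve by back-substitution:
  V =
[[-1, 1, 0, 0],
 [-1, -1, -1, 1],
 [0, 1, 1, 0],
 [1, 0, 0, 0]]
  V a = (0, 0, -2, -1)
Solving gives a = (-1, -1, -1, -3).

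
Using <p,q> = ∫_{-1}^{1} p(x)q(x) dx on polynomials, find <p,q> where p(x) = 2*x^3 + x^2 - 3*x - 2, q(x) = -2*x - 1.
<p,q> = 86/15

Expand the product: p(x)·q(x) = -4*x^4 - 4*x^3 + 5*x^2 + 7*x + 2.
∫_{-1}^{1} of each monomial x^k gives [2/(k+1) if k even, 0 if k odd]. Integrating term-by-term (or equivalently evaluating the antiderivative F(x) = -4*x^5/5 - x^4 + 5*x^3/3 + 7*x^2/2 + 2*x at the endpoints):
  F(1) − F(−1) = 161/30 − (-11/30) = 86/15.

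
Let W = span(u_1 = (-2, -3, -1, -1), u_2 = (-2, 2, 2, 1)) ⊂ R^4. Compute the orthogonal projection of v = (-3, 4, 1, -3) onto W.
proj_W(v) = (-188/85, 311/170, 337/170, 81/85)

Set up U = [u_1 | ... | u_2] ∈ R^(4×2). The projector onto W = col(U) is P = U (U^T U)^(-1) U^T.
Compute U^T U =
  [15, -5]
  [-5, 13],
and U^T v = (-4, 13).
Solve U^T U · c = U^T v for the coefficients: c = (13/170, 35/34). The projection is proj_W(v) = U c.
Check: (v - proj_W(v)) · u_1 = 0  (should be 0).
Check: (v - proj_W(v)) · u_2 = 0  (should be 0).
Result: proj_W(v) = (-188/85, 311/170, 337/170, 81/85).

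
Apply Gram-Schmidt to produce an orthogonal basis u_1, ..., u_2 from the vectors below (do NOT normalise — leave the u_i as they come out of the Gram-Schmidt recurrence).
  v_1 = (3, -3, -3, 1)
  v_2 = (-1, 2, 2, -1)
Orthogonal basis:
  u_1 = (3, -3, -3, 1)
  u_2 = (5/7, 2/7, 2/7, -3/7)

Apply the Gram-Schmidt recurrence
  u_1 = v_1
  u_i = v_i − Σ_{j<i} ((v_i · u_j) / (u_j · u_j)) · u_j.

Step by step this gives:
  u_1 = (3, -3, -3, 1)
  u_2 = (5/7, 2/7, 2/7, -3/7)

Orthogonality check:
  u_2 · u_1 = 0 (should be 0)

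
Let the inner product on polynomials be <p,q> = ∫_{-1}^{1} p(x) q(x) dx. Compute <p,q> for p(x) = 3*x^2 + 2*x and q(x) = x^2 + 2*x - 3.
<p,q> = -32/15

Expand the product: p(x)·q(x) = 3*x^4 + 8*x^3 - 5*x^2 - 6*x.
∫_{-1}^{1} of each monomial x^k gives [2/(k+1) if k even, 0 if k odd]. Integrating term-by-term (or equivalently evaluating the antiderivative F(x) = 3*x^5/5 + 2*x^4 - 5*x^3/3 - 3*x^2 at the endpoints):
  F(1) − F(−1) = -31/15 − (1/15) = -32/15.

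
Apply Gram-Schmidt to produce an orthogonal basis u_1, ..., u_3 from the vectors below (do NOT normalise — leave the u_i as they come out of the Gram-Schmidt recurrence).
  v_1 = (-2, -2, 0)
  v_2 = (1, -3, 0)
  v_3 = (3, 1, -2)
Orthogonal basis:
  u_1 = (-2, -2, 0)
  u_2 = (2, -2, 0)
  u_3 = (0, 0, -2)

Apply the Gram-Schmidt recurrence
  u_1 = v_1
  u_i = v_i − Σ_{j<i} ((v_i · u_j) / (u_j · u_j)) · u_j.

Step by step this gives:
  u_1 = (-2, -2, 0)
  u_2 = (2, -2, 0)
  u_3 = (0, 0, -2)

Orthogonality check:
  u_2 · u_1 = 0 (should be 0)
  u_3 · u_1 = 0 (should be 0)
  u_3 · u_2 = 0 (should be 0)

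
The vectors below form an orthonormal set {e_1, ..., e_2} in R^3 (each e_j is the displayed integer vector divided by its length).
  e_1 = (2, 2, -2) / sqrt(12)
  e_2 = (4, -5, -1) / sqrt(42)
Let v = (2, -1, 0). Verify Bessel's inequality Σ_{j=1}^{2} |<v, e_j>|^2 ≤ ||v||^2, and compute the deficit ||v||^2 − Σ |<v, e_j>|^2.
Σ |<v, e_j>|^2 = 61/14; ||v||^2 = 5; deficit = 9/14

Write each e_j = u_j / sqrt(<u_j, u_j>) where u_j is the displayed integer vector. Then <v, e_j> = <v, u_j> / sqrt(<u_j, u_j>), so |<v, e_j>|^2 = <v, u_j>^2 / <u_j, u_j>.
Coefficients: <v, e_1> = 2/sqrt(12), <v, e_2> = 13/sqrt(42).
Square and sum: Σ |<v, e_j>|^2 = 61/14.
Compute ||v||^2 = v·v = 5.
Deficit = 5 − 61/14 = 9/14 ≥ 0, confirming Bessel's inequality. (The deficit equals ||v − Σ <v,e_j> e_j||^2, the squared distance from v to span{e_j}.)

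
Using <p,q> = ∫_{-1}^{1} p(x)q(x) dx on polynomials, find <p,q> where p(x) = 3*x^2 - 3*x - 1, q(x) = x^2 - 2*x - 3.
<p,q> = 68/15

Expand the product: p(x)·q(x) = 3*x^4 - 9*x^3 - 4*x^2 + 11*x + 3.
∫_{-1}^{1} of each monomial x^k gives [2/(k+1) if k even, 0 if k odd]. Integrating term-by-term (or equivalently evaluating the antiderivative F(x) = 3*x^5/5 - 9*x^4/4 - 4*x^3/3 + 11*x^2/2 + 3*x at the endpoints):
  F(1) − F(−1) = 331/60 − (59/60) = 68/15.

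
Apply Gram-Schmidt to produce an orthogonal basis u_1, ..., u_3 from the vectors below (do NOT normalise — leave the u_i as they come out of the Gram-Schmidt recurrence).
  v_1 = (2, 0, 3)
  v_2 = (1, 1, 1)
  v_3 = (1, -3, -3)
Orthogonal basis:
  u_1 = (2, 0, 3)
  u_2 = (3/13, 1, -2/13)
  u_3 = (18/7, -6/7, -12/7)

Apply the Gram-Schmidt recurrence
  u_1 = v_1
  u_i = v_i − Σ_{j<i} ((v_i · u_j) / (u_j · u_j)) · u_j.

Step by step this gives:
  u_1 = (2, 0, 3)
  u_2 = (3/13, 1, -2/13)
  u_3 = (18/7, -6/7, -12/7)

Orthogonality check:
  u_2 · u_1 = 0 (should be 0)
  u_3 · u_1 = 0 (should be 0)
  u_3 · u_2 = 0 (should be 0)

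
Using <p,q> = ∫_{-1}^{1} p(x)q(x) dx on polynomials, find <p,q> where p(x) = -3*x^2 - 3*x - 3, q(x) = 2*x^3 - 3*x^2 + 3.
<p,q> = -84/5

Expand the product: p(x)·q(x) = -6*x^5 + 3*x^4 + 3*x^3 - 9*x - 9.
∫_{-1}^{1} of each monomial x^k gives [2/(k+1) if k even, 0 if k odd]. Integrating term-by-term (or equivalently evaluating the antiderivative F(x) = -x^6 + 3*x^5/5 + 3*x^4/4 - 9*x^2/2 - 9*x at the endpoints):
  F(1) − F(−1) = -263/20 − (73/20) = -84/5.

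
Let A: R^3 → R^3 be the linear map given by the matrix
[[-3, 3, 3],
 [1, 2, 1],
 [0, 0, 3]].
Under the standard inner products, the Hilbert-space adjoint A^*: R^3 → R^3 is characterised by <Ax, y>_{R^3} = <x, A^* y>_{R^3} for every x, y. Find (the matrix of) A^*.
A^* = A^T =
[[-3, 1, 0],
 [3, 2, 0],
 [3, 1, 3]]

For real matrices with standard dot products, the defining identity <Ax, y> = <x, A^* y> gives (Ax)^T y = x^T (A^*) y, i.e. x^T A^T y = x^T (A^*) y. Since this holds for all x, y, we must have A^* = A^T. Therefore
A^* =
[[-3, 1, 0],
 [3, 2, 0],
 [3, 1, 3]].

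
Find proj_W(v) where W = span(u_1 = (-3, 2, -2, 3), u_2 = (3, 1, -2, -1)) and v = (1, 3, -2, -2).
proj_W(v) = (231/118, 82/59, -135/59, -19/118)

Set up U = [u_1 | ... | u_2] ∈ R^(4×2). The projector onto W = col(U) is P = U (U^T U)^(-1) U^T.
Compute U^T U =
  [26, -6]
  [-6, 15],
and U^T v = (1, 12).
Solve U^T U · c = U^T v for the coefficients: c = (29/118, 53/59). The projection is proj_W(v) = U c.
Check: (v - proj_W(v)) · u_1 = 0  (should be 0).
Check: (v - proj_W(v)) · u_2 = 0  (should be 0).
Result: proj_W(v) = (231/118, 82/59, -135/59, -19/118).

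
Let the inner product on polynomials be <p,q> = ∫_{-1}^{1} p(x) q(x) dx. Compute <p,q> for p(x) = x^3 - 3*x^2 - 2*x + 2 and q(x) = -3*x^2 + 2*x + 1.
<p,q> = -4/15

Expand the product: p(x)·q(x) = -3*x^5 + 11*x^4 + x^3 - 13*x^2 + 2*x + 2.
∫_{-1}^{1} of each monomial x^k gives [2/(k+1) if k even, 0 if k odd]. Integrating term-by-term (or equivalently evaluating the antiderivative F(x) = -x^6/2 + 11*x^5/5 + x^4/4 - 13*x^3/3 + x^2 + 2*x at the endpoints):
  F(1) − F(−1) = 37/60 − (53/60) = -4/15.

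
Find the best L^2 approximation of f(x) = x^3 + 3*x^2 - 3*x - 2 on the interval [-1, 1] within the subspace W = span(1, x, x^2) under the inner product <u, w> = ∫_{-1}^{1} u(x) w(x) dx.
g(x) = 3*x^2 - 12*x/5 - 2

The best approximation g ∈ W is the orthogonal projection of f onto W. Writing g = a_0 + a_1 x + a_2 x^2, the coefficients solve the normal equations G · a = b where
  G_{ij} = <φ_i, φ_j> and b_i = <f, φ_i>, with φ_0 = 1, φ_1 = x, φ_2 = x^2.
G =
  [2, 0, 2/3]
  [0, 2/3, 0]
  [2/3, 0, 2/5],
b = (-2, -8/5, -2/15).
Solving gives a_0 = -2, a_1 = -12/5, a_2 = 3, so
  g(x) = 3*x^2 - 12*x/5 - 2.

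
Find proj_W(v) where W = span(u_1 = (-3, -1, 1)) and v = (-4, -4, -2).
proj_W(v) = (-42/11, -14/11, 14/11)

Set up U = [u_1 | ... | u_1] ∈ R^(3×1). The projector onto W = col(U) is P = U (U^T U)^(-1) U^T.
Compute U^T U =
  [11],
and U^T v = (14).
Solve U^T U · c = U^T v for the coefficients: c = (14/11). The projection is proj_W(v) = U c.
Check: (v - proj_W(v)) · u_1 = 0  (should be 0).
Result: proj_W(v) = (-42/11, -14/11, 14/11).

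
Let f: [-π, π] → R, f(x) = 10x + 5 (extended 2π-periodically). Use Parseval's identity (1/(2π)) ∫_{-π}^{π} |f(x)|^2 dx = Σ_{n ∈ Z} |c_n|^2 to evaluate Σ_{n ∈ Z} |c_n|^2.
Σ |c_n|^2 = 100π^2/3 + 25

Expand and integrate term by term over [-π, π]:
  ∫ (10x)^2 dx = 100·(2π^3/3); ∫ 2·10·(5)·x dx = 0 (odd integrand); ∫ 5^2 dx = 25·2π.
So (1/(2π)) ∫_{-π}^{π} (10x + 5)^2 dx = 100π^2/3 + 25 = 100π^2/3 + 25.
Parseval ⇒ Σ |c_n|^2 = 100π^2/3 + 25.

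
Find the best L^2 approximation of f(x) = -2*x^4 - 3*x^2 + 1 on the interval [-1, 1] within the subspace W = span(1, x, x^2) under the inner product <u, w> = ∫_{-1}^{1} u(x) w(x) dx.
g(x) = 41/35 - 33*x^2/7

The best approximation g ∈ W is the orthogonal projection of f onto W. Writing g = a_0 + a_1 x + a_2 x^2, the coefficients solve the normal equations G · a = b where
  G_{ij} = <φ_i, φ_j> and b_i = <f, φ_i>, with φ_0 = 1, φ_1 = x, φ_2 = x^2.
G =
  [2, 0, 2/3]
  [0, 2/3, 0]
  [2/3, 0, 2/5],
b = (-4/5, 0, -116/105).
Solving gives a_0 = 41/35, a_1 = 0, a_2 = -33/7, so
  g(x) = 41/35 - 33*x^2/7.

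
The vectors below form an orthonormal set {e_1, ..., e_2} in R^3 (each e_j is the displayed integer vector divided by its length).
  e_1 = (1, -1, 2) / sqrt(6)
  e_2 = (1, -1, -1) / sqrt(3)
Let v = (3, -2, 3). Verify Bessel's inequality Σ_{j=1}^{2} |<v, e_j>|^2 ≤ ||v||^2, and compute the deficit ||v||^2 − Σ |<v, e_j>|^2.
Σ |<v, e_j>|^2 = 43/2; ||v||^2 = 22; deficit = 1/2

Write each e_j = u_j / sqrt(<u_j, u_j>) where u_j is the displayed integer vector. Then <v, e_j> = <v, u_j> / sqrt(<u_j, u_j>), so |<v, e_j>|^2 = <v, u_j>^2 / <u_j, u_j>.
Coefficients: <v, e_1> = 11/sqrt(6), <v, e_2> = 2/sqrt(3).
Square and sum: Σ |<v, e_j>|^2 = 43/2.
Compute ||v||^2 = v·v = 22.
Deficit = 22 − 43/2 = 1/2 ≥ 0, confirming Bessel's inequality. (The deficit equals ||v − Σ <v,e_j> e_j||^2, the squared distance from v to span{e_j}.)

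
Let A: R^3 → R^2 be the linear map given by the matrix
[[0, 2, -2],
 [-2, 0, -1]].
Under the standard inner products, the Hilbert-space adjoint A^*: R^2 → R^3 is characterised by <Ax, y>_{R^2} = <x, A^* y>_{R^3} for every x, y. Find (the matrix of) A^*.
A^* = A^T =
[[0, -2],
 [2, 0],
 [-2, -1]]

For real matrices with standard dot products, the defining identity <Ax, y> = <x, A^* y> gives (Ax)^T y = x^T (A^*) y, i.e. x^T A^T y = x^T (A^*) y. Since this holds for all x, y, we must have A^* = A^T. Therefore
A^* =
[[0, -2],
 [2, 0],
 [-2, -1]].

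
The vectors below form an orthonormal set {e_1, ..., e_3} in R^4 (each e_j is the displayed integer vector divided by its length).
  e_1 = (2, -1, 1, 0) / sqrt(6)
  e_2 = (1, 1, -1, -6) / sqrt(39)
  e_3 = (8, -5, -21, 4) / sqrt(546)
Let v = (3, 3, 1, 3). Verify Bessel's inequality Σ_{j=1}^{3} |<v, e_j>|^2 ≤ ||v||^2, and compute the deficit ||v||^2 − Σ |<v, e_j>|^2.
Σ |<v, e_j>|^2 = 7; ||v||^2 = 28; deficit = 21

Write each e_j = u_j / sqrt(<u_j, u_j>) where u_j is the displayed integer vector. Then <v, e_j> = <v, u_j> / sqrt(<u_j, u_j>), so |<v, e_j>|^2 = <v, u_j>^2 / <u_j, u_j>.
Coefficients: <v, e_1> = 4/sqrt(6), <v, e_2> = -13/sqrt(39), <v, e_3> = 0/sqrt(546).
Square and sum: Σ |<v, e_j>|^2 = 7.
Compute ||v||^2 = v·v = 28.
Deficit = 28 − 7 = 21 ≥ 0, confirming Bessel's inequality. (The deficit equals ||v − Σ <v,e_j> e_j||^2, the squared distance from v to span{e_j}.)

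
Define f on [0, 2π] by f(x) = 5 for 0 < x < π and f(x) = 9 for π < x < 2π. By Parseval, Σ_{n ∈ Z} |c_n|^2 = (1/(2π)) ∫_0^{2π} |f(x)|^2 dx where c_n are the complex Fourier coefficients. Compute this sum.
Σ |c_n|^2 = 53

Parseval equates the L^2 energy of f (normalised by 1/(2π)) with the ℓ^2 sum of its Fourier coefficients: (1/(2π)) ∫_0^{2π} |f|^2 = Σ |c_n|^2.
Compute the left side: (1/(2π)) [∫_0^π 5^2 dx + ∫_π^{2π} 9^2 dx] = (1/(2π)) · (25π + 81π) = (25 + 81)/2 = 53.
So Σ_{n ∈ Z} |c_n|^2 = 53.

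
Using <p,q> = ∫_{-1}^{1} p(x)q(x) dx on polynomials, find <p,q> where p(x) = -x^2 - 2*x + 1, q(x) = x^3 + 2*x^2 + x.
<p,q> = -8/5

Expand the product: p(x)·q(x) = -x^5 - 4*x^4 - 4*x^3 + x.
∫_{-1}^{1} of each monomial x^k gives [2/(k+1) if k even, 0 if k odd]. Integrating term-by-term (or equivalently evaluating the antiderivative F(x) = -x^6/6 - 4*x^5/5 - x^4 + x^2/2 at the endpoints):
  F(1) − F(−1) = -22/15 − (2/15) = -8/5.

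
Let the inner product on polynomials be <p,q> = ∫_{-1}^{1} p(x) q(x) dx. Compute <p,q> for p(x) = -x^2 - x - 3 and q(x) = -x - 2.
<p,q> = 14

Expand the product: p(x)·q(x) = x^3 + 3*x^2 + 5*x + 6.
∫_{-1}^{1} of each monomial x^k gives [2/(k+1) if k even, 0 if k odd]. Integrating term-by-term (or equivalently evaluating the antiderivative F(x) = x^4/4 + x^3 + 5*x^2/2 + 6*x at the endpoints):
  F(1) − F(−1) = 39/4 − (-17/4) = 14.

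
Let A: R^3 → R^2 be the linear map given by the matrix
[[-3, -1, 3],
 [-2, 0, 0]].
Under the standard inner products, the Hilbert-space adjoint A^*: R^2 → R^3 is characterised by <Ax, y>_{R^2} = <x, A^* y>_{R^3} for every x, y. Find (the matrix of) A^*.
A^* = A^T =
[[-3, -2],
 [-1, 0],
 [3, 0]]

For real matrices with standard dot products, the defining identity <Ax, y> = <x, A^* y> gives (Ax)^T y = x^T (A^*) y, i.e. x^T A^T y = x^T (A^*) y. Since this holds for all x, y, we must have A^* = A^T. Therefore
A^* =
[[-3, -2],
 [-1, 0],
 [3, 0]].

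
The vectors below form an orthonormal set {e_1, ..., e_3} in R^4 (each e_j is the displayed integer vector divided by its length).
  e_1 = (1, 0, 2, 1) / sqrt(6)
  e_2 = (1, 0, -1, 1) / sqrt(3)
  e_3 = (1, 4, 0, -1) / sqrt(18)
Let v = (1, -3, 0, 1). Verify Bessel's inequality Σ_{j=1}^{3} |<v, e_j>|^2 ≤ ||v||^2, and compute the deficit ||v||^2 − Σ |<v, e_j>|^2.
Σ |<v, e_j>|^2 = 10; ||v||^2 = 11; deficit = 1

Write each e_j = u_j / sqrt(<u_j, u_j>) where u_j is the displayed integer vector. Then <v, e_j> = <v, u_j> / sqrt(<u_j, u_j>), so |<v, e_j>|^2 = <v, u_j>^2 / <u_j, u_j>.
Coefficients: <v, e_1> = 2/sqrt(6), <v, e_2> = 2/sqrt(3), <v, e_3> = -12/sqrt(18).
Square and sum: Σ |<v, e_j>|^2 = 10.
Compute ||v||^2 = v·v = 11.
Deficit = 11 − 10 = 1 ≥ 0, confirming Bessel's inequality. (The deficit equals ||v − Σ <v,e_j> e_j||^2, the squared distance from v to span{e_j}.)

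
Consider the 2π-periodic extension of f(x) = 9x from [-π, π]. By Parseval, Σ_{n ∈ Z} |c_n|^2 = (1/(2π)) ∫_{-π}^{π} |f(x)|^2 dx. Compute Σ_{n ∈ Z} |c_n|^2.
Σ |c_n|^2 = 27π^2

Expand and integrate term by term over [-π, π]:
  ∫ (9x)^2 dx = 81·(2π^3/3); ∫ 2·9·(0)·x dx = 0 (odd integrand); ∫ 0^2 dx = 0·2π.
So (1/(2π)) ∫_{-π}^{π} (9x)^2 dx = 81π^2/3 + 0 = 27π^2.
Parseval ⇒ Σ |c_n|^2 = 27π^2.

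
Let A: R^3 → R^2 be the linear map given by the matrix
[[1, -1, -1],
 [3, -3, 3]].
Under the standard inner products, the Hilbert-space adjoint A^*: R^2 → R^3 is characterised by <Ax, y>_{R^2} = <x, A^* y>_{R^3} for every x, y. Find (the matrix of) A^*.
A^* = A^T =
[[1, 3],
 [-1, -3],
 [-1, 3]]

For real matrices with standard dot products, the defining identity <Ax, y> = <x, A^* y> gives (Ax)^T y = x^T (A^*) y, i.e. x^T A^T y = x^T (A^*) y. Since this holds for all x, y, we must have A^* = A^T. Therefore
A^* =
[[1, 3],
 [-1, -3],
 [-1, 3]].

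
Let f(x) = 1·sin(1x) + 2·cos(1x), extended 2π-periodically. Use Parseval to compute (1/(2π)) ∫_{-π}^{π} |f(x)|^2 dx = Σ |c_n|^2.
Σ |c_n|^2 = 5/2

Expand |f|^2 and use orthogonality of {sin(nx), cos(mx)} on [-π, π]:
  ∫_{-π}^{π} sin(nx)^2 dx = π, ∫ cos(mx)^2 dx = π, and cross terms integrate to 0.
So ∫_{-π}^{π} f(x)^2 dx = 1^2 · π + 2^2 · π = (1 + 4)π.
Divide by 2π: (1 + 4)/2 = 5/2.
By Parseval, this equals Σ |c_n|^2.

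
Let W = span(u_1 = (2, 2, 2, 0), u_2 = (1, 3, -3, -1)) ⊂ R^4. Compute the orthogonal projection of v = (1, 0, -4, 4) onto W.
proj_W(v) = (-39/59, 21/59, -159/59, -30/59)

Set up U = [u_1 | ... | u_2] ∈ R^(4×2). The projector onto W = col(U) is P = U (U^T U)^(-1) U^T.
Compute U^T U =
  [12, 2]
  [2, 20],
and U^T v = (-6, 9).
Solve U^T U · c = U^T v for the coefficients: c = (-69/118, 30/59). The projection is proj_W(v) = U c.
Check: (v - proj_W(v)) · u_1 = 0  (should be 0).
Check: (v - proj_W(v)) · u_2 = 0  (should be 0).
Result: proj_W(v) = (-39/59, 21/59, -159/59, -30/59).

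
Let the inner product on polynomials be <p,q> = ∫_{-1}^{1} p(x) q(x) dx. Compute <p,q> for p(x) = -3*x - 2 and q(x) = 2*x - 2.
<p,q> = 4

Expand the product: p(x)·q(x) = -6*x^2 + 2*x + 4.
∫_{-1}^{1} of each monomial x^k gives [2/(k+1) if k even, 0 if k odd]. Integrating term-by-term (or equivalently evaluating the antiderivative F(x) = -2*x^3 + x^2 + 4*x at the endpoints):
  F(1) − F(−1) = 3 − (-1) = 4.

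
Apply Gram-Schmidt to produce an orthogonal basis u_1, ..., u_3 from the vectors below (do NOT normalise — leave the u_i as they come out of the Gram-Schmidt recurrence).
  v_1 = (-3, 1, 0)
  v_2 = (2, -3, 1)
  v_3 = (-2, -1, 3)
Orthogonal basis:
  u_1 = (-3, 1, 0)
  u_2 = (-7/10, -21/10, 1)
  u_3 = (16/59, 48/59, 112/59)

Apply the Gram-Schmidt recurrence
  u_1 = v_1
  u_i = v_i − Σ_{j<i} ((v_i · u_j) / (u_j · u_j)) · u_j.

Step by step this gives:
  u_1 = (-3, 1, 0)
  u_2 = (-7/10, -21/10, 1)
  u_3 = (16/59, 48/59, 112/59)

Orthogonality check:
  u_2 · u_1 = 0 (should be 0)
  u_3 · u_1 = 0 (should be 0)
  u_3 · u_2 = 0 (should be 0)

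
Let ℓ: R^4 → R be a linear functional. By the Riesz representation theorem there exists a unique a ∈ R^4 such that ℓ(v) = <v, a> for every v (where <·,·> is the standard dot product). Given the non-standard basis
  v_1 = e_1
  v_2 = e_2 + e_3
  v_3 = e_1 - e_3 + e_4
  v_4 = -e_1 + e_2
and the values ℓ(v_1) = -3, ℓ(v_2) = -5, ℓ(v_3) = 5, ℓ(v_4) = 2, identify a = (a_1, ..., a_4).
a = (-3, -1, -4, 4)

Write a = (a_1, ..., a_4) in the standard basis. For each basis vector v_i, ℓ(v_i) = <v_i, a> is a linear equation in the a_j's. Collect the n equations into a matrix system V a = ℓ, where row i of V is v_i (expressed in the standard basis). Since V is invertible (lower-triangular with 1s on the diagonal, up to permutation), solve by back-substitution:
  V =
[[1, 0, 0, 0],
 [0, 1, 1, 0],
 [1, 0, -1, 1],
 [-1, 1, 0, 0]]
  V a = (-3, -5, 5, 2)
Solving gives a = (-3, -1, -4, 4).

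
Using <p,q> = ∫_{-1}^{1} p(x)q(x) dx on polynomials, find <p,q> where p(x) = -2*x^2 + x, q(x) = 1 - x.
<p,q> = -2

Expand the product: p(x)·q(x) = 2*x^3 - 3*x^2 + x.
∫_{-1}^{1} of each monomial x^k gives [2/(k+1) if k even, 0 if k odd]. Integrating term-by-term (or equivalently evaluating the antiderivative F(x) = x^4/2 - x^3 + x^2/2 at the endpoints):
  F(1) − F(−1) = 0 − (2) = -2.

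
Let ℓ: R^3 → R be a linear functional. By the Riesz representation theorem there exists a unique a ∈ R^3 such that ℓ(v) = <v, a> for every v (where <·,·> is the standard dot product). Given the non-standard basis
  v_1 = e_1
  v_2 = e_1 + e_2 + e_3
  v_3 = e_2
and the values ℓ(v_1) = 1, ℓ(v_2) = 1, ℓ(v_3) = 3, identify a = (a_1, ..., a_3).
a = (1, 3, -3)

Write a = (a_1, ..., a_3) in the standard basis. For each basis vector v_i, ℓ(v_i) = <v_i, a> is a linear equation in the a_j's. Collect the n equations into a matrix system V a = ℓ, where row i of V is v_i (expressed in the standard basis). Since V is invertible (lower-triangular with 1s on the diagonal, up to permutation), solve by back-substitution:
  V =
[[1, 0, 0],
 [1, 1, 1],
 [0, 1, 0]]
  V a = (1, 1, 3)
Solving gives a = (1, 3, -3).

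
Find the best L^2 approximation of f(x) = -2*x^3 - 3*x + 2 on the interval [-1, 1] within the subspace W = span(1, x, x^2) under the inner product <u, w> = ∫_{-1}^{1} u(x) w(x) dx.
g(x) = 2 - 21*x/5

The best approximation g ∈ W is the orthogonal projection of f onto W. Writing g = a_0 + a_1 x + a_2 x^2, the coefficients solve the normal equations G · a = b where
  G_{ij} = <φ_i, φ_j> and b_i = <f, φ_i>, with φ_0 = 1, φ_1 = x, φ_2 = x^2.
G =
  [2, 0, 2/3]
  [0, 2/3, 0]
  [2/3, 0, 2/5],
b = (4, -14/5, 4/3).
Solving gives a_0 = 2, a_1 = -21/5, a_2 = 0, so
  g(x) = 2 - 21*x/5.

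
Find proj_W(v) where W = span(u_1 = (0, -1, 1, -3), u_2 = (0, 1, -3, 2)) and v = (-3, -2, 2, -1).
proj_W(v) = (0, -19/27, 59/27, -37/27)

Set up U = [u_1 | ... | u_2] ∈ R^(4×2). The projector onto W = col(U) is P = U (U^T U)^(-1) U^T.
Compute U^T U =
  [11, -10]
  [-10, 14],
and U^T v = (7, -10).
Solve U^T U · c = U^T v for the coefficients: c = (-1/27, -20/27). The projection is proj_W(v) = U c.
Check: (v - proj_W(v)) · u_1 = 0  (should be 0).
Check: (v - proj_W(v)) · u_2 = 0  (should be 0).
Result: proj_W(v) = (0, -19/27, 59/27, -37/27).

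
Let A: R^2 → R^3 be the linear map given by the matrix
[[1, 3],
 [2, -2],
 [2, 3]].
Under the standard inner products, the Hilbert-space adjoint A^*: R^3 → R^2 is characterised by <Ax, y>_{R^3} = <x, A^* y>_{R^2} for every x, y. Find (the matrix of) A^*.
A^* = A^T =
[[1, 2, 2],
 [3, -2, 3]]

For real matrices with standard dot products, the defining identity <Ax, y> = <x, A^* y> gives (Ax)^T y = x^T (A^*) y, i.e. x^T A^T y = x^T (A^*) y. Since this holds for all x, y, we must have A^* = A^T. Therefore
A^* =
[[1, 2, 2],
 [3, -2, 3]].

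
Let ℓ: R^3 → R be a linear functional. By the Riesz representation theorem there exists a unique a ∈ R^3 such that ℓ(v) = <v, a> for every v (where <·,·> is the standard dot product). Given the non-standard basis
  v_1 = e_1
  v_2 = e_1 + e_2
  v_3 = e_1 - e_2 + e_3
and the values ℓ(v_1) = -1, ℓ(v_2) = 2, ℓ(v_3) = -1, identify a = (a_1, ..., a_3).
a = (-1, 3, 3)

Write a = (a_1, ..., a_3) in the standard basis. For each basis vector v_i, ℓ(v_i) = <v_i, a> is a linear equation in the a_j's. Collect the n equations into a matrix system V a = ℓ, where row i of V is v_i (expressed in the standard basis). Since V is invertible (lower-triangular with 1s on the diagonal, up to permutation), solve by back-substitution:
  V =
[[1, 0, 0],
 [1, 1, 0],
 [1, -1, 1]]
  V a = (-1, 2, -1)
Solving gives a = (-1, 3, 3).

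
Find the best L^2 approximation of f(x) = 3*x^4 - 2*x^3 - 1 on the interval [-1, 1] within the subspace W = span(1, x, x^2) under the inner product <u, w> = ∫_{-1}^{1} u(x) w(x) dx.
g(x) = 18*x^2/7 - 6*x/5 - 44/35

The best approximation g ∈ W is the orthogonal projection of f onto W. Writing g = a_0 + a_1 x + a_2 x^2, the coefficients solve the normal equations G · a = b where
  G_{ij} = <φ_i, φ_j> and b_i = <f, φ_i>, with φ_0 = 1, φ_1 = x, φ_2 = x^2.
G =
  [2, 0, 2/3]
  [0, 2/3, 0]
  [2/3, 0, 2/5],
b = (-4/5, -4/5, 4/21).
Solving gives a_0 = -44/35, a_1 = -6/5, a_2 = 18/7, so
  g(x) = 18*x^2/7 - 6*x/5 - 44/35.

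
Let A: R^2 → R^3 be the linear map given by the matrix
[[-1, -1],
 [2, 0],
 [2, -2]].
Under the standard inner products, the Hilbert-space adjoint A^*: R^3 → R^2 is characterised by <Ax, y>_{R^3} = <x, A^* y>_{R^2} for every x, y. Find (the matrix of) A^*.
A^* = A^T =
[[-1, 2, 2],
 [-1, 0, -2]]

For real matrices with standard dot products, the defining identity <Ax, y> = <x, A^* y> gives (Ax)^T y = x^T (A^*) y, i.e. x^T A^T y = x^T (A^*) y. Since this holds for all x, y, we must have A^* = A^T. Therefore
A^* =
[[-1, 2, 2],
 [-1, 0, -2]].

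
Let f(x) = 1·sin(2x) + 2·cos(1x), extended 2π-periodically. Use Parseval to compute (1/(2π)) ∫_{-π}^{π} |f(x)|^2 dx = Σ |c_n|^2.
Σ |c_n|^2 = 5/2

Expand |f|^2 and use orthogonality of {sin(nx), cos(mx)} on [-π, π]:
  ∫_{-π}^{π} sin(nx)^2 dx = π, ∫ cos(mx)^2 dx = π, and cross terms integrate to 0.
So ∫_{-π}^{π} f(x)^2 dx = 1^2 · π + 2^2 · π = (1 + 4)π.
Divide by 2π: (1 + 4)/2 = 5/2.
By Parseval, this equals Σ |c_n|^2.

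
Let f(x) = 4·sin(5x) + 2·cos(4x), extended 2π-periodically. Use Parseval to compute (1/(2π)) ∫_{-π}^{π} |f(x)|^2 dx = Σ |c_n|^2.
Σ |c_n|^2 = 10

Expand |f|^2 and use orthogonality of {sin(nx), cos(mx)} on [-π, π]:
  ∫_{-π}^{π} sin(nx)^2 dx = π, ∫ cos(mx)^2 dx = π, and cross terms integrate to 0.
So ∫_{-π}^{π} f(x)^2 dx = 4^2 · π + 2^2 · π = (16 + 4)π.
Divide by 2π: (16 + 4)/2 = 10.
By Parseval, this equals Σ |c_n|^2.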